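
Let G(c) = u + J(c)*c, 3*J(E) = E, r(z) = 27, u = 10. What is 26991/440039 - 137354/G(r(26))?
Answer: -60434288083/111329867 ≈ -542.84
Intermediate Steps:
J(E) = E/3
G(c) = 10 + c**2/3 (G(c) = 10 + (c/3)*c = 10 + c**2/3)
26991/440039 - 137354/G(r(26)) = 26991/440039 - 137354/(10 + (1/3)*27**2) = 26991*(1/440039) - 137354/(10 + (1/3)*729) = 26991/440039 - 137354/(10 + 243) = 26991/440039 - 137354/253 = -60434288083/111329867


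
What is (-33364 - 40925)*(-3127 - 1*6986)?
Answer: 751284657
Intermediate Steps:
(-33364 - 40925)*(-3127 - 1*6986) = -74289*(-3127 - 6986) = -74289*(-10113) = 751284657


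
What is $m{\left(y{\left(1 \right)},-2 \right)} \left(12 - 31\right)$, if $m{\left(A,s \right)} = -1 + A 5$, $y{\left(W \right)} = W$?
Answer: $-76$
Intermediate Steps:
$m{\left(A,s \right)} = -1 + 5 A$
$m{\left(y{\left(1 \right)},-2 \right)} \left(12 - 31\right) = \left(-1 + 5 \cdot 1\right) \left(12 - 31\right) = \left(-1 + 5\right) \left(-19\right) = 4 \left(-19\right) = -76$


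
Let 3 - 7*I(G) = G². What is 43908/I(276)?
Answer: -102452/25391 ≈ -4.0350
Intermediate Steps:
I(G) = 3/7 - G²/7
43908/I(276) = 43908/(3/7 - ⅐*276²) = 43908/(3/7 - ⅐*76176) = 43908/(3/7 - 76176/7) = 43908/(-76173/7) = 43908*(-7/76173) = -102452/25391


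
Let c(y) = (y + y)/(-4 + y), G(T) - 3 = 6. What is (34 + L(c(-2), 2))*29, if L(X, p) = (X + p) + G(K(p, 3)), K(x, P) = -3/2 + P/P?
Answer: 3973/3 ≈ 1324.3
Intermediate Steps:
K(x, P) = -1/2 (K(x, P) = -3*1/2 + 1 = -3/2 + 1 = -1/2)
G(T) = 9 (G(T) = 3 + 6 = 9)
c(y) = 2*y/(-4 + y) (c(y) = (2*y)/(-4 + y) = 2*y/(-4 + y))
L(X, p) = 9 + X + p (L(X, p) = (X + p) + 9 = 9 + X + p)
(34 + L(c(-2), 2))*29 = (34 + (9 + 2*(-2)/(-4 - 2) + 2))*29 = (34 + (9 + 2*(-2)/(-6) + 2))*29 = (34 + (9 + 2*(-2)*(-1/6) + 2))*29 = (34 + (9 + 2/3 + 2))*29 = (34 + 35/3)*29 = (137/3)*29 = 3973/3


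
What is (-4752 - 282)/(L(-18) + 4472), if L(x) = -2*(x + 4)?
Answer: -839/750 ≈ -1.1187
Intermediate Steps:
L(x) = -8 - 2*x (L(x) = -2*(4 + x) = -8 - 2*x)
(-4752 - 282)/(L(-18) + 4472) = (-4752 - 282)/((-8 - 2*(-18)) + 4472) = -5034/((-8 + 36) + 4472) = -5034/(28 + 4472) = -5034/4500 = -5034*1/4500 = -839/750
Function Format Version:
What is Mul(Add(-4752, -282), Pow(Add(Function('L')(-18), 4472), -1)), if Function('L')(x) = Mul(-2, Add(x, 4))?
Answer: Rational(-839, 750) ≈ -1.1187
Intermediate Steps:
Function('L')(x) = Add(-8, Mul(-2, x)) (Function('L')(x) = Mul(-2, Add(4, x)) = Add(-8, Mul(-2, x)))
Mul(Add(-4752, -282), Pow(Add(Function('L')(-18), 4472), -1)) = Mul(Add(-4752, -282), Pow(Add(Add(-8, Mul(-2, -18)), 4472), -1)) = Mul(-5034, Pow(Add(Add(-8, 36), 4472), -1)) = Mul(-5034, Pow(Add(28, 4472), -1)) = Mul(-5034, Pow(4500, -1)) = Mul(-5034, Rational(1, 4500)) = Rational(-839, 750)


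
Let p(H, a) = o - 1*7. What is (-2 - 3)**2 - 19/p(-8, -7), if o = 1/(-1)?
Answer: 219/8 ≈ 27.375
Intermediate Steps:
o = -1
p(H, a) = -8 (p(H, a) = -1 - 1*7 = -1 - 7 = -8)
(-2 - 3)**2 - 19/p(-8, -7) = (-2 - 3)**2 - 19/(-8) = (-5)**2 - 1/8*(-19) = 25 + 19/8 = 219/8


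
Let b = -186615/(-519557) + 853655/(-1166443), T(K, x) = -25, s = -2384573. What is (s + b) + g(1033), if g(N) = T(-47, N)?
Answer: -1445146797745253488/606033625751 ≈ -2.3846e+6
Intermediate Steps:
b = -225846670390/606033625751 (b = -186615*(-1/519557) + 853655*(-1/1166443) = 186615/519557 - 853655/1166443 = -225846670390/606033625751 ≈ -0.37266)
g(N) = -25
(s + b) + g(1033) = (-2384573 - 225846670390/606033625751) - 25 = -1445131646904609713/606033625751 - 25 = -1445146797745253488/606033625751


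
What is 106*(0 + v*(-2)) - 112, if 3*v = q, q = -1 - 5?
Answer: 312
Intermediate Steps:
q = -6
v = -2 (v = (⅓)*(-6) = -2)
106*(0 + v*(-2)) - 112 = 106*(0 - 2*(-2)) - 112 = 106*(0 + 4) - 112 = 106*4 - 112 = 424 - 112 = 312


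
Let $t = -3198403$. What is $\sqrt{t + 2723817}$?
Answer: $i \sqrt{474586} \approx 688.9 i$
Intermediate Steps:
$\sqrt{t + 2723817} = \sqrt{-3198403 + 2723817} = \sqrt{-474586} = i \sqrt{474586}$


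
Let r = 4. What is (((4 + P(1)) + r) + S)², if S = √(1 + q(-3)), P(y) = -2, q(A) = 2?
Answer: (6 + √3)² ≈ 59.785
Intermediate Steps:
S = √3 (S = √(1 + 2) = √3 ≈ 1.7320)
(((4 + P(1)) + r) + S)² = (((4 - 2) + 4) + √3)² = ((2 + 4) + √3)² = (6 + √3)²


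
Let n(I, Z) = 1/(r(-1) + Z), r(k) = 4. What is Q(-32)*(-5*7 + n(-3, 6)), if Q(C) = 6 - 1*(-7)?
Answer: -4537/10 ≈ -453.70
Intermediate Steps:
Q(C) = 13 (Q(C) = 6 + 7 = 13)
n(I, Z) = 1/(4 + Z)
Q(-32)*(-5*7 + n(-3, 6)) = 13*(-5*7 + 1/(4 + 6)) = 13*(-35 + 1/10) = 13*(-349/10) = -4537/10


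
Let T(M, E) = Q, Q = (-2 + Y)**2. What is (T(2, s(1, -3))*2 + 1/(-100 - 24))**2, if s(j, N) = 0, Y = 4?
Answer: 982081/15376 ≈ 63.871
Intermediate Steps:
Q = 4 (Q = (-2 + 4)**2 = 2**2 = 4)
T(M, E) = 4
(T(2, s(1, -3))*2 + 1/(-100 - 24))**2 = (4*2 + 1/(-100 - 24))**2 = (8 + 1/(-124))**2 = (8 - 1/124)**2 = (991/124)**2 = 982081/15376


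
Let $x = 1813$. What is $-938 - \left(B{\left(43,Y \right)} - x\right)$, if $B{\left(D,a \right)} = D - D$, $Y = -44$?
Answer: $875$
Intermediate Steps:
$B{\left(D,a \right)} = 0$
$-938 - \left(B{\left(43,Y \right)} - x\right) = -938 - \left(0 - 1813\right) = -938 - -1813 = -938 + 1813 = 875$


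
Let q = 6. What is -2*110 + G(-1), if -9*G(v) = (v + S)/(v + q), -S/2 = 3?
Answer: -9893/45 ≈ -219.84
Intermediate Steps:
S = -6 (S = -2*3 = -6)
G(v) = -(-6 + v)/(9*(6 + v)) (G(v) = -(v - 6)/(9*(v + 6)) = -(-6 + v)/(9*(6 + v)))
-2*110 + G(-1) = -2*110 + (6 - 1*(-1))/(9*(6 - 1)) = -220 + (⅑)*(6 + 1)/5 = -220 + (⅑)*(⅕)*7 = -220 + 7/45 = -9893/45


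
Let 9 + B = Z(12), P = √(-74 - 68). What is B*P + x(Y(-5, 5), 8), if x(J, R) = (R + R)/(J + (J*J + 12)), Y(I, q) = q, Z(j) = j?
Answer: 8/21 + 3*I*√142 ≈ 0.38095 + 35.749*I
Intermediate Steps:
P = I*√142 (P = √(-142) = I*√142 ≈ 11.916*I)
x(J, R) = 2*R/(12 + J + J²) (x(J, R) = (2*R)/(J + (J² + 12)) = (2*R)/(J + (12 + J²)) = (2*R)/(12 + J + J²) = 2*R/(12 + J + J²))
B = 3 (B = -9 + 12 = 3)
B*P + x(Y(-5, 5), 8) = 3*(I*√142) + 2*8/(12 + 5 + 5²) = 3*I*√142 + 2*8/(12 + 5 + 25) = 3*I*√142 + 2*8/42 = 3*I*√142 + 2*8*(1/42) = 3*I*√142 + 8/21 = 8/21 + 3*I*√142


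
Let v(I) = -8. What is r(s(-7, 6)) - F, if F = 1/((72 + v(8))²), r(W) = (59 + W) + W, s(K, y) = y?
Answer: 290815/4096 ≈ 71.000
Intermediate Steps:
r(W) = 59 + 2*W
F = 1/4096 (F = 1/((72 - 8)²) = 1/(64²) = 1/4096 ≈ 0.00024414)
r(s(-7, 6)) - F = (59 + 2*6) - 1*1/4096 = (59 + 12) - 1/4096 = 71 - 1/4096 = 290815/4096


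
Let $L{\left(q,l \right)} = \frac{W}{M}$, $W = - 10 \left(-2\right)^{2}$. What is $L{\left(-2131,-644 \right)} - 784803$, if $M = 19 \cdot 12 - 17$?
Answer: $- \frac{165593473}{211} \approx -7.848 \cdot 10^{5}$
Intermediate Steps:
$M = 211$ ($M = 228 - 17 = 211$)
$W = -40$ ($W = \left(-10\right) 4 = -40$)
$L{\left(q,l \right)} = - \frac{40}{211}$
$L{\left(-2131,-644 \right)} - 784803 = - \frac{40}{211} - 784803 = - \frac{165593473}{211}$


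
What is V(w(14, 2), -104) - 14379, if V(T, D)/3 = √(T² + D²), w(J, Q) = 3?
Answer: -14379 + 15*√433 ≈ -14067.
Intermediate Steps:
V(T, D) = 3*√(D² + T²) (V(T, D) = 3*√(T² + D²) = 3*√(D² + T²))
V(w(14, 2), -104) - 14379 = 3*√((-104)² + 3²) - 14379 = 3*√(10816 + 9) - 14379 = 3*√10825 - 14379 = 3*(5*√433) - 14379 = 15*√433 - 14379 = -14379 + 15*√433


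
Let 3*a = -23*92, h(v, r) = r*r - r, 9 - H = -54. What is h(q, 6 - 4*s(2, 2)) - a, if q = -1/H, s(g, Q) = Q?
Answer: 2134/3 ≈ 711.33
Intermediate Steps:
H = 63 (H = 9 - 1*(-54) = 9 + 54 = 63)
q = -1/63 ≈ -0.015873
h(v, r) = r² - r
a = -2116/3 (a = (-23*92)/3 = (⅓)*(-2116) = -2116/3 ≈ -705.33)
h(q, 6 - 4*s(2, 2)) - a = (6 - 4*2)*(-1 + (6 - 4*2)) - 1*(-2116/3) = (6 - 8)*(-1 + (6 - 8)) + 2116/3 = -2*(-1 - 2) + 2116/3 = -2*(-3) + 2116/3 = 6 + 2116/3 = 2134/3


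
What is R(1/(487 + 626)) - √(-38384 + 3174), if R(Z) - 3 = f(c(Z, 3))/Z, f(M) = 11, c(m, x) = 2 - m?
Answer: 12246 - I*√35210 ≈ 12246.0 - 187.64*I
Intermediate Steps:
R(Z) = 3 + 11/Z
R(1/(487 + 626)) - √(-38384 + 3174) = (3 + 11/(1/(487 + 626))) - √(-38384 + 3174) = (3 + 11/(1/1113)) - √(-35210) = (3 + 11/(1/1113)) - I*√35210 = (3 + 11*1113) - I*√35210 = (3 + 12243) - I*√35210 = 12246 - I*√35210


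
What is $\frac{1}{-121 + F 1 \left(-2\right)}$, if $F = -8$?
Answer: $- \frac{1}{105} \approx -0.0095238$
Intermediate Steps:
$\frac{1}{-121 + F 1 \left(-2\right)} = \frac{1}{-121 + \left(-8\right) 1 \left(-2\right)} = \frac{1}{-121 - -16} = \frac{1}{-121 + 16} = \frac{1}{-105} = - \frac{1}{105}$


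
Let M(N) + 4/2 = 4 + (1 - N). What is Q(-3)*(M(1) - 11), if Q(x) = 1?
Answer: -9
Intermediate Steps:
M(N) = 3 - N (M(N) = -2 + (4 + (1 - N)) = -2 + (5 - N) = 3 - N)
Q(-3)*(M(1) - 11) = 1*((3 - 1*1) - 11) = 1*((3 - 1) - 11) = 1*(2 - 11) = 1*(-9) = -9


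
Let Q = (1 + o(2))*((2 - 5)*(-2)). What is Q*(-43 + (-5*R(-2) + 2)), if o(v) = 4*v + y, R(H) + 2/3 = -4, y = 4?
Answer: -1378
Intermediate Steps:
R(H) = -14/3 (R(H) = -⅔ - 4 = -14/3)
o(v) = 4 + 4*v (o(v) = 4*v + 4 = 4 + 4*v)
Q = 78 (Q = (1 + (4 + 4*2))*((2 - 5)*(-2)) = (1 + (4 + 8))*(-3*(-2)) = (1 + 12)*6 = 13*6 = 78)
Q*(-43 + (-5*R(-2) + 2)) = 78*(-43 + (-5*(-14/3) + 2)) = 78*(-43 + (70/3 + 2)) = 78*(-43 + 76/3) = 78*(-53/3) = -1378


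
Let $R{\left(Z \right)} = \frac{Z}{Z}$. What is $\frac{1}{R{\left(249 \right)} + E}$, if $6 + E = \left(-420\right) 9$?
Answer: $- \frac{1}{3785} \approx -0.0002642$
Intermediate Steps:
$E = -3786$ ($E = -6 - 3780 = -3786$)
$R{\left(Z \right)} = 1$
$\frac{1}{R{\left(249 \right)} + E} = \frac{1}{1 - 3786} = \frac{1}{-3785} = - \frac{1}{3785}$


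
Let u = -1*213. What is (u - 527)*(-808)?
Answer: 597920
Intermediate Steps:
u = -213
(u - 527)*(-808) = (-213 - 527)*(-808) = -740*(-808) = 597920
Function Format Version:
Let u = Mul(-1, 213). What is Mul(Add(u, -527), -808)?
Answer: 597920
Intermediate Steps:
u = -213
Mul(Add(u, -527), -808) = Mul(Add(-213, -527), -808) = Mul(-740, -808) = 597920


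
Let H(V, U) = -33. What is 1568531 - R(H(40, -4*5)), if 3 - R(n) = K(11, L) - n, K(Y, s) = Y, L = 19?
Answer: 1568572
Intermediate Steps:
R(n) = -8 + n (R(n) = 3 - (11 - n) = 3 + (-11 + n) = -8 + n)
1568531 - R(H(40, -4*5)) = 1568531 - (-8 - 33) = 1568531 - 1*(-41) = 1568531 + 41 = 1568572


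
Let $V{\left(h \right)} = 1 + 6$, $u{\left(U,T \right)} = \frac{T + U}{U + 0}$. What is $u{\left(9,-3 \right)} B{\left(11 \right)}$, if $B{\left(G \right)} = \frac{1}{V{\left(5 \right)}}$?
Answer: $\frac{2}{21} \approx 0.095238$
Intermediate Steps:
$u{\left(U,T \right)} = \frac{T + U}{U}$
$V{\left(h \right)} = 7$
$B{\left(G \right)} = \frac{1}{7}$
$u{\left(9,-3 \right)} B{\left(11 \right)} = \frac{-3 + 9}{9} \cdot \frac{1}{7} = \frac{1}{9} \cdot 6 \cdot \frac{1}{7} = \frac{2}{3} \cdot \frac{1}{7} = \frac{2}{21}$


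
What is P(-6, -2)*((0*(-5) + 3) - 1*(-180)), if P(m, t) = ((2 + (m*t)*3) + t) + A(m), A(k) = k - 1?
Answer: 5307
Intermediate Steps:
A(k) = -1 + k
P(m, t) = 1 + m + t + 3*m*t (P(m, t) = ((2 + (m*t)*3) + t) + (-1 + m) = ((2 + 3*m*t) + t) + (-1 + m) = (2 + t + 3*m*t) + (-1 + m) = 1 + m + t + 3*m*t)
P(-6, -2)*((0*(-5) + 3) - 1*(-180)) = (1 - 6 - 2 + 3*(-6)*(-2))*((0*(-5) + 3) - 1*(-180)) = (1 - 6 - 2 + 36)*((0 + 3) + 180) = 29*(3 + 180) = 29*183 = 5307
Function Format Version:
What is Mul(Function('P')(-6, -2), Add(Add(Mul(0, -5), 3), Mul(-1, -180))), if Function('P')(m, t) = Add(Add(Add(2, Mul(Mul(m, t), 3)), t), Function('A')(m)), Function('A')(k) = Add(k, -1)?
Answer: 5307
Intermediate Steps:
Function('A')(k) = Add(-1, k)
Function('P')(m, t) = Add(1, m, t, Mul(3, m, t)) (Function('P')(m, t) = Add(Add(Add(2, Mul(Mul(m, t), 3)), t), Add(-1, m)) = Add(Add(Add(2, Mul(3, m, t)), t), Add(-1, m)) = Add(Add(2, t, Mul(3, m, t)), Add(-1, m)) = Add(1, m, t, Mul(3, m, t)))
Mul(Function('P')(-6, -2), Add(Add(Mul(0, -5), 3), Mul(-1, -180))) = Mul(Add(1, -6, -2, Mul(3, -6, -2)), Add(Add(Mul(0, -5), 3), Mul(-1, -180))) = Mul(Add(1, -6, -2, 36), Add(Add(0, 3), 180)) = Mul(29, Add(3, 180)) = Mul(29, 183) = 5307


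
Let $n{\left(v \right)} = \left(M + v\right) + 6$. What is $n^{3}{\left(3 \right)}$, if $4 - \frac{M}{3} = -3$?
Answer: $27000$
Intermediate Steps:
$M = 21$ ($M = 12 - -9 = 12 + 9 = 21$)
$n{\left(v \right)} = 27 + v$ ($n{\left(v \right)} = \left(21 + v\right) + 6 = 27 + v$)
$n^{3}{\left(3 \right)} = \left(27 + 3\right)^{3} = 30^{3} = 27000$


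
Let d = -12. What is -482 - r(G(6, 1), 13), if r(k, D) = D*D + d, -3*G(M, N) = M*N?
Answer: -639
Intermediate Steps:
G(M, N) = -M*N/3
r(k, D) = -12 + D² (r(k, D) = D*D - 12 = D² - 12 = -12 + D²)
-482 - r(G(6, 1), 13) = -482 - (-12 + 13²) = -482 - (-12 + 169) = -482 - 1*157 = -482 - 157 = -639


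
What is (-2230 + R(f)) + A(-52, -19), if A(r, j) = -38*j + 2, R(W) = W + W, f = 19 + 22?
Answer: -1424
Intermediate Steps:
f = 41
R(W) = 2*W
A(r, j) = 2 - 38*j
(-2230 + R(f)) + A(-52, -19) = (-2230 + 2*41) + (2 - 38*(-19)) = (-2230 + 82) + (2 + 722) = -2148 + 724 = -1424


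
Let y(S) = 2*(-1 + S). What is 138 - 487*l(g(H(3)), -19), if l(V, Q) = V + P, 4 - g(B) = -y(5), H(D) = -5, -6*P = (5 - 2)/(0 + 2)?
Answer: -22337/4 ≈ -5584.3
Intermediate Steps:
P = -¼ (P = -(5 - 2)/(6*(0 + 2)) = -1/(2*2) = -⅙*3/2 = -¼ ≈ -0.25000)
y(S) = -2 + 2*S
g(B) = 12 (g(B) = 4 - (-1)*(-2 + 2*5) = 4 - (-1)*(-2 + 10) = 4 - (-1)*8 = 4 - 1*(-8) = 4 + 8 = 12)
l(V, Q) = -¼ + V (l(V, Q) = V - ¼ = -¼ + V)
138 - 487*l(g(H(3)), -19) = 138 - 487*(-¼ + 12) = 138 - 487*47/4 = 138 - 22889/4 = -22337/4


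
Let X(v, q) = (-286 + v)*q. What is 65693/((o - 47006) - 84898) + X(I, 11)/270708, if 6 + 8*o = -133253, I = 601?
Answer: -46050281279/107244673876 ≈ -0.42939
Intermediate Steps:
o = -133259/8 (o = -3/4 + (1/8)*(-133253) = -3/4 - 133253/8 = -133259/8 ≈ -16657.)
X(v, q) = q*(-286 + v)
65693/((o - 47006) - 84898) + X(I, 11)/270708 = 65693/((-133259/8 - 47006) - 84898) + (11*(-286 + 601))/270708 = 65693/(-509307/8 - 84898) + (11*315)*(1/270708) = 65693/(-1188491/8) + 3465*(1/270708) = 65693*(-8/1188491) + 1155/90236 = -525544/1188491 + 1155/90236 = -46050281279/107244673876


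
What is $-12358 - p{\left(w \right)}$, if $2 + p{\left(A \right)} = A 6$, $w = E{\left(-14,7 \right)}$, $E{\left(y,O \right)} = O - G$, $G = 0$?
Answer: $-12398$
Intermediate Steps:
$E{\left(y,O \right)} = O$ ($E{\left(y,O \right)} = O - 0 = O + 0 = O$)
$w = 7$
$p{\left(A \right)} = -2 + 6 A$ ($p{\left(A \right)} = -2 + A 6 = -2 + 6 A$)
$-12358 - p{\left(w \right)} = -12358 - \left(-2 + 6 \cdot 7\right) = -12358 - \left(-2 + 42\right) = -12358 - 40 = -12398$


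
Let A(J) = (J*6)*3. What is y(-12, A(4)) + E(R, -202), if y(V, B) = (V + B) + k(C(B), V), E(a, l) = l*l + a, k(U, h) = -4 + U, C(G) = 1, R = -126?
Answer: 40735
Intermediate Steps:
A(J) = 18*J (A(J) = (6*J)*3 = 18*J)
E(a, l) = a + l² (E(a, l) = l² + a = a + l²)
y(V, B) = -3 + B + V (y(V, B) = (V + B) + (-4 + 1) = (B + V) - 3 = -3 + B + V)
y(-12, A(4)) + E(R, -202) = (-3 + 18*4 - 12) + (-126 + (-202)²) = (-3 + 72 - 12) + (-126 + 40804) = 57 + 40678 = 40735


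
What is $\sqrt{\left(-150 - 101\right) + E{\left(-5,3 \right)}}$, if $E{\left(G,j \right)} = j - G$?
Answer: $9 i \sqrt{3} \approx 15.588 i$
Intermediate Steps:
$\sqrt{\left(-150 - 101\right) + E{\left(-5,3 \right)}} = \sqrt{\left(-150 - 101\right) + \left(3 - -5\right)} = \sqrt{\left(-150 - 101\right) + \left(3 + 5\right)} = \sqrt{-251 + 8} = \sqrt{-243} = 9 i \sqrt{3}$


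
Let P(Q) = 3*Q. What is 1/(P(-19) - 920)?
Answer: -1/977 ≈ -0.0010235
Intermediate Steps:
1/(P(-19) - 920) = 1/(3*(-19) - 920) = 1/(-57 - 920) = 1/(-977) = -1/977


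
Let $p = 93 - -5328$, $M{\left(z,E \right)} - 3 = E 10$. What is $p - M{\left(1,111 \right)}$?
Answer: $4308$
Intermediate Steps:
$M{\left(z,E \right)} = 3 + 10 E$ ($M{\left(z,E \right)} = 3 + E 10 = 3 + 10 E$)
$p = 5421$ ($p = 93 + 5328 = 5421$)
$p - M{\left(1,111 \right)} = 5421 - \left(3 + 10 \cdot 111\right) = 5421 - \left(3 + 1110\right) = 5421 - 1113 = 4308$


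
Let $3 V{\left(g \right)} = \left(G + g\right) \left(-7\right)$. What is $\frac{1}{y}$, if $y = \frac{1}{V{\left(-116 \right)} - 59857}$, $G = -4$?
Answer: $-59577$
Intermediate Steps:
$V{\left(g \right)} = \frac{28}{3} - \frac{7 g}{3}$ ($V{\left(g \right)} = \frac{\left(-4 + g\right) \left(-7\right)}{3} = \frac{28 - 7 g}{3} = \frac{28}{3} - \frac{7 g}{3}$)
$y = - \frac{1}{59577}$ ($y = \frac{1}{\left(\frac{28}{3} - - \frac{812}{3}\right) - 59857} = \frac{1}{\left(\frac{28}{3} + \frac{812}{3}\right) - 59857} = \frac{1}{280 - 59857} = \frac{1}{-59577} = - \frac{1}{59577} \approx -1.6785 \cdot 10^{-5}$)
$\frac{1}{y} = \frac{1}{- \frac{1}{59577}} = -59577$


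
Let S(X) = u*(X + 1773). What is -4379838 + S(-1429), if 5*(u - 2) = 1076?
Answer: -21525606/5 ≈ -4.3051e+6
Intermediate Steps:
u = 1086/5 (u = 2 + (⅕)*1076 = 2 + 1076/5 = 1086/5 ≈ 217.20)
S(X) = 1925478/5 + 1086*X/5 (S(X) = 1086*(X + 1773)/5 = 1086*(1773 + X)/5 = 1925478/5 + 1086*X/5)
-4379838 + S(-1429) = -4379838 + (1925478/5 + (1086/5)*(-1429)) = -4379838 + (1925478/5 - 1551894/5) = -4379838 + 373584/5 = -21525606/5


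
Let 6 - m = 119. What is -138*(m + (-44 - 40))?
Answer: 27186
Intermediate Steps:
m = -113 (m = 6 - 1*119 = 6 - 119 = -113)
-138*(m + (-44 - 40)) = -138*(-113 + (-44 - 40)) = -138*(-113 - 84) = -138*(-197) = 27186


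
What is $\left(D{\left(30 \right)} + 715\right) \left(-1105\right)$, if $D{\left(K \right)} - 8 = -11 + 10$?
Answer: $-797810$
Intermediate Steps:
$D{\left(K \right)} = 7$ ($D{\left(K \right)} = 8 + \left(-11 + 10\right) = 8 - 1 = 7$)
$\left(D{\left(30 \right)} + 715\right) \left(-1105\right) = \left(7 + 715\right) \left(-1105\right) = 722 \left(-1105\right) = -797810$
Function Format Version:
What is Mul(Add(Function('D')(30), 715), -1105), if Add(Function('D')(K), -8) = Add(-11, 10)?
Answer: -797810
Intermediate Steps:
Function('D')(K) = 7 (Function('D')(K) = Add(8, Add(-11, 10)) = Add(8, -1) = 7)
Mul(Add(Function('D')(30), 715), -1105) = Mul(Add(7, 715), -1105) = Mul(722, -1105) = -797810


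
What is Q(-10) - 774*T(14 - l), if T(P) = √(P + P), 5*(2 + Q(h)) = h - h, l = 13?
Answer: -2 - 774*√2 ≈ -1096.6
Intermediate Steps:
Q(h) = -2 (Q(h) = -2 + (h - h)/5 = -2 + (⅕)*0 = -2 + 0 = -2)
T(P) = √2*√P (T(P) = √(2*P) = √2*√P)
Q(-10) - 774*T(14 - l) = -2 - 774*√2*√(14 - 1*13) = -2 - 774*√2*√(14 - 13) = -2 - 774*√2*√1 = -2 - 774*√2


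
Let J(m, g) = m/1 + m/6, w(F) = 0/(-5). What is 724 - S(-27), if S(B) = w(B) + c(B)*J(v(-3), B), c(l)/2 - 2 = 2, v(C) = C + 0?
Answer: 752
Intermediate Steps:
w(F) = 0 (w(F) = 0*(-1/5) = 0)
v(C) = C
J(m, g) = 7*m/6 (J(m, g) = m*1 + m*(1/6) = m + m/6 = 7*m/6)
c(l) = 8 (c(l) = 4 + 2*2 = 4 + 4 = 8)
S(B) = -28 (S(B) = 0 + 8*((7/6)*(-3)) = 0 + 8*(-7/2) = 0 - 28 = -28)
724 - S(-27) = 724 - 1*(-28) = 724 + 28 = 752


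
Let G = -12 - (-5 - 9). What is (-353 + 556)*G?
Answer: 406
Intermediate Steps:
G = 2 (G = -12 - 1*(-14) = -12 + 14 = 2)
(-353 + 556)*G = (-353 + 556)*2 = 203*2 = 406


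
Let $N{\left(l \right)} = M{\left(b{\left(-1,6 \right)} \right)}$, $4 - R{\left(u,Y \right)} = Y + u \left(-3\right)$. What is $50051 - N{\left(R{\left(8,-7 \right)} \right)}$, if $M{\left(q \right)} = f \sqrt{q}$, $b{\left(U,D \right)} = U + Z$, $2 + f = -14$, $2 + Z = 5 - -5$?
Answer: $50051 + 16 \sqrt{7} \approx 50093.0$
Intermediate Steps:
$Z = 8$ ($Z = -2 + \left(5 - -5\right) = -2 + \left(5 + 5\right) = -2 + 10 = 8$)
$f = -16$ ($f = -2 - 14 = -16$)
$b{\left(U,D \right)} = 8 + U$ ($b{\left(U,D \right)} = U + 8 = 8 + U$)
$M{\left(q \right)} = - 16 \sqrt{q}$
$R{\left(u,Y \right)} = 4 - Y + 3 u$ ($R{\left(u,Y \right)} = 4 - \left(Y + u \left(-3\right)\right) = 4 - \left(Y - 3 u\right) = 4 - Y + 3 u$)
$N{\left(l \right)} = - 16 \sqrt{7}$ ($N{\left(l \right)} = - 16 \sqrt{8 - 1} = - 16 \sqrt{7}$)
$50051 - N{\left(R{\left(8,-7 \right)} \right)} = 50051 - - 16 \sqrt{7} = 50051 + 16 \sqrt{7}$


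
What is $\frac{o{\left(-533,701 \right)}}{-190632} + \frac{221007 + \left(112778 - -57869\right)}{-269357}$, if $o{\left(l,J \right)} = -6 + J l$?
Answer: $\frac{552776485}{1092511992} \approx 0.50597$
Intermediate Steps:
$\frac{o{\left(-533,701 \right)}}{-190632} + \frac{221007 + \left(112778 - -57869\right)}{-269357} = \frac{-6 + 701 \left(-533\right)}{-190632} + \frac{221007 + \left(112778 - -57869\right)}{-269357} = \left(-6 - 373633\right) \left(- \frac{1}{190632}\right) + \left(221007 + \left(112778 + 57869\right)\right) \left(- \frac{1}{269357}\right) = \left(-373639\right) \left(- \frac{1}{190632}\right) + \left(221007 + 170647\right) \left(- \frac{1}{269357}\right) = \frac{373639}{190632} + 391654 \left(- \frac{1}{269357}\right) = \frac{373639}{190632} - \frac{391654}{269357} = \frac{552776485}{1092511992}$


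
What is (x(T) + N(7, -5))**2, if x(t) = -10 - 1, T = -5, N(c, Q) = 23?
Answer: 144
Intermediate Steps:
x(t) = -11
(x(T) + N(7, -5))**2 = (-11 + 23)**2 = 12**2 = 144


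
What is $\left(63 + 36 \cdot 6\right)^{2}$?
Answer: $77841$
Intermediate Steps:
$\left(63 + 36 \cdot 6\right)^{2} = \left(63 + 216\right)^{2} = 279^{2} = 77841$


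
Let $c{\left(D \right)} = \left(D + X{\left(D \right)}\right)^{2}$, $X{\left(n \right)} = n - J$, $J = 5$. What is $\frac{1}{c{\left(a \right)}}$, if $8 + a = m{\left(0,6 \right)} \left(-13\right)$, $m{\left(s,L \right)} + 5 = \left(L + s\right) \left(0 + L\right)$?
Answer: $\frac{1}{683929} \approx 1.4621 \cdot 10^{-6}$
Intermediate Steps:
$m{\left(s,L \right)} = -5 + L \left(L + s\right)$ ($m{\left(s,L \right)} = -5 + \left(L + s\right) \left(0 + L\right) = -5 + \left(L + s\right) L = -5 + L \left(L + s\right)$)
$X{\left(n \right)} = -5 + n$ ($X{\left(n \right)} = n - 5 = -5 + n$)
$a = -411$ ($a = -8 + \left(-5 + 6^{2} + 6 \cdot 0\right) \left(-13\right) = -8 + \left(-5 + 36 + 0\right) \left(-13\right) = -8 + 31 \left(-13\right) = -8 - 403 = -411$)
$c{\left(D \right)} = \left(-5 + 2 D\right)^{2}$ ($c{\left(D \right)} = \left(D + \left(-5 + D\right)\right)^{2} = \left(-5 + 2 D\right)^{2}$)
$\frac{1}{c{\left(a \right)}} = \frac{1}{\left(-5 + 2 \left(-411\right)\right)^{2}} = \frac{1}{\left(-5 - 822\right)^{2}} = \frac{1}{\left(-827\right)^{2}} = \frac{1}{683929}$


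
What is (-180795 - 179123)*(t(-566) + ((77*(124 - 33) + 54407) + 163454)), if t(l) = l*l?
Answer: -196235931632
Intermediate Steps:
t(l) = l²
(-180795 - 179123)*(t(-566) + ((77*(124 - 33) + 54407) + 163454)) = (-180795 - 179123)*((-566)² + ((77*(124 - 33) + 54407) + 163454)) = -359918*(320356 + ((77*91 + 54407) + 163454)) = -359918*(320356 + ((7007 + 54407) + 163454)) = -359918*(320356 + (61414 + 163454)) = -359918*(320356 + 224868) = -359918*545224 = -196235931632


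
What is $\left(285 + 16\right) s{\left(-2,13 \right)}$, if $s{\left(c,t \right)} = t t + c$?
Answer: $50267$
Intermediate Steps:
$s{\left(c,t \right)} = c + t^{2}$ ($s{\left(c,t \right)} = t^{2} + c = c + t^{2}$)
$\left(285 + 16\right) s{\left(-2,13 \right)} = \left(285 + 16\right) \left(-2 + 13^{2}\right) = 301 \left(-2 + 169\right) = 301 \cdot 167 = 50267$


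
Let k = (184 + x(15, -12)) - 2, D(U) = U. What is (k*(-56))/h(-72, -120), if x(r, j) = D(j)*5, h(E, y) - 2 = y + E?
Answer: 3416/95 ≈ 35.958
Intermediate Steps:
h(E, y) = 2 + E + y (h(E, y) = 2 + (y + E) = 2 + (E + y) = 2 + E + y)
x(r, j) = 5*j (x(r, j) = j*5 = 5*j)
k = 122 (k = (184 + 5*(-12)) - 2 = (184 - 60) - 2 = 124 - 2 = 122)
(k*(-56))/h(-72, -120) = (122*(-56))/(2 - 72 - 120) = -6832/(-190) = -6832*(-1/190) = 3416/95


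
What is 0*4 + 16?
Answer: 16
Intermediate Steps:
0*4 + 16 = 0 + 16 = 16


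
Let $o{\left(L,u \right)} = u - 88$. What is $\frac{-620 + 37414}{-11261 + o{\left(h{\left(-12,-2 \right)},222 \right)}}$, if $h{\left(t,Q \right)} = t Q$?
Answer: $- \frac{36794}{11127} \approx -3.3067$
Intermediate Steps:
$h{\left(t,Q \right)} = Q t$
$o{\left(L,u \right)} = -88 + u$ ($o{\left(L,u \right)} = u - 88 = -88 + u$)
$\frac{-620 + 37414}{-11261 + o{\left(h{\left(-12,-2 \right)},222 \right)}} = \frac{-620 + 37414}{-11261 + \left(-88 + 222\right)} = \frac{36794}{-11261 + 134} = \frac{36794}{-11127} = 36794 \left(- \frac{1}{11127}\right) = - \frac{36794}{11127}$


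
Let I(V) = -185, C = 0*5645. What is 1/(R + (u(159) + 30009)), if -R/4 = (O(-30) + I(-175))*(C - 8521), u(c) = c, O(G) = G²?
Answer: 1/24400228 ≈ 4.0983e-8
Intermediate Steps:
C = 0
R = 24370060 (R = -4*((-30)² - 185)*(0 - 8521) = -4*(900 - 185)*(-8521) = -2860*(-8521) = -4*(-6092515) = 24370060)
1/(R + (u(159) + 30009)) = 1/(24370060 + (159 + 30009)) = 1/(24370060 + 30168) = 1/24400228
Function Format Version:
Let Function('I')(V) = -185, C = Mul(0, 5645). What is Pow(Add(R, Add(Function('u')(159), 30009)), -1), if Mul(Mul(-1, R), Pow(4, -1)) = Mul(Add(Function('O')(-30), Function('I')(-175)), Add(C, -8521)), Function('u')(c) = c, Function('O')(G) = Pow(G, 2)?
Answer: Rational(1, 24400228) ≈ 4.0983e-8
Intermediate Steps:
C = 0
R = 24370060 (R = Mul(-4, Mul(Add(Pow(-30, 2), -185), Add(0, -8521))) = Mul(-4, Mul(Add(900, -185), -8521)) = Mul(-4, Mul(715, -8521)) = Mul(-4, -6092515) = 24370060)
Pow(Add(R, Add(Function('u')(159), 30009)), -1) = Pow(Add(24370060, Add(159, 30009)), -1) = Pow(Add(24370060, 30168), -1) = Pow(24400228, -1) = Rational(1, 24400228)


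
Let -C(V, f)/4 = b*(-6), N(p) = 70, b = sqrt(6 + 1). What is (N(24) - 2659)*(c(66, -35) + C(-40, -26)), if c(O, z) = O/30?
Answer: -28479/5 - 62136*sqrt(7) ≈ -1.7009e+5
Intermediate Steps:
b = sqrt(7) ≈ 2.6458
C(V, f) = 24*sqrt(7) (C(V, f) = -4*sqrt(7)*(-6) = -(-24)*sqrt(7) = 24*sqrt(7))
c(O, z) = O/30 (c(O, z) = O*(1/30) = O/30)
(N(24) - 2659)*(c(66, -35) + C(-40, -26)) = (70 - 2659)*((1/30)*66 + 24*sqrt(7)) = -2589*(11/5 + 24*sqrt(7)) = -28479/5 - 62136*sqrt(7)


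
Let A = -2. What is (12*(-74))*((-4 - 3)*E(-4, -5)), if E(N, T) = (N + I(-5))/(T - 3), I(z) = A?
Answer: 4662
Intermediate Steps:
I(z) = -2
E(N, T) = (-2 + N)/(-3 + T) (E(N, T) = (N - 2)/(T - 3) = (-2 + N)/(-3 + T))
(12*(-74))*((-4 - 3)*E(-4, -5)) = (12*(-74))*((-4 - 3)*((-2 - 4)/(-3 - 5))) = -(-6216)*-6/(-8) = -(-6216)*(-⅛*(-6)) = -(-6216)*3/4 = -888*(-21/4) = 4662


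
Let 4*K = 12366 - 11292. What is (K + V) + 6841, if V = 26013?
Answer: 66245/2 ≈ 33123.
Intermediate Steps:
K = 537/2 (K = (12366 - 11292)/4 = (¼)*1074 = 537/2 ≈ 268.50)
(K + V) + 6841 = (537/2 + 26013) + 6841 = 52563/2 + 6841 = 66245/2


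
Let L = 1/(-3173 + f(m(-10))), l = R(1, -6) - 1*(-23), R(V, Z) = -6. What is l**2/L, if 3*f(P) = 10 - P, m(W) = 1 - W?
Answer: -2751280/3 ≈ -9.1709e+5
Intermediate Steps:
l = 17 (l = -6 - 1*(-23) = -6 + 23 = 17)
f(P) = 10/3 - P/3 (f(P) = (10 - P)/3 = 10/3 - P/3)
L = -3/9520 (L = 1/(-3173 + (10/3 - (1 - 1*(-10))/3)) = 1/(-3173 + (10/3 - (1 + 10)/3)) = 1/(-3173 + (10/3 - 1/3*11)) = 1/(-3173 + (10/3 - 11/3)) = 1/(-3173 - 1/3) = 1/(-9520/3) = -3/9520 ≈ -0.00031513)
l**2/L = 17**2/(-3/9520) = 289*(-9520/3) = -2751280/3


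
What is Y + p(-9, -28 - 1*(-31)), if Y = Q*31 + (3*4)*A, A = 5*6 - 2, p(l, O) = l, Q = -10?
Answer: 17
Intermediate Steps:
A = 28 (A = 30 - 2 = 28)
Y = 26 (Y = -10*31 + (3*4)*28 = -310 + 12*28 = -310 + 336 = 26)
Y + p(-9, -28 - 1*(-31)) = 26 - 9 = 17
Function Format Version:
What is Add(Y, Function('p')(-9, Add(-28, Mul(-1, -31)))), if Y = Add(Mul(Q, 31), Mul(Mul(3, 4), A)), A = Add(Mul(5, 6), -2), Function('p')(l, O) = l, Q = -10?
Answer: 17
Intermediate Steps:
A = 28 (A = Add(30, -2) = 28)
Y = 26 (Y = Add(Mul(-10, 31), Mul(Mul(3, 4), 28)) = Add(-310, Mul(12, 28)) = Add(-310, 336) = 26)
Add(Y, Function('p')(-9, Add(-28, Mul(-1, -31)))) = Add(26, -9) = 17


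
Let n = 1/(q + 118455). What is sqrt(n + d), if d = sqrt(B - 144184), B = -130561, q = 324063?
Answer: sqrt(442518 + 195822180324*I*sqrt(274745))/442518 ≈ 16.189 + 16.189*I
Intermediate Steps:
n = 1/442518 (n = 1/(324063 + 118455) = 1/442518 ≈ 2.2598e-6)
d = I*sqrt(274745) (d = sqrt(-130561 - 144184) = sqrt(-274745) = I*sqrt(274745) ≈ 524.16*I)
sqrt(n + d) = sqrt(1/442518 + I*sqrt(274745))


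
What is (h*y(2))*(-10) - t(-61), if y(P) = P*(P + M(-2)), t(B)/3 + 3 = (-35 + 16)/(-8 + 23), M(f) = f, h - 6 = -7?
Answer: 64/5 ≈ 12.800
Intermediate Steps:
h = -1 (h = 6 - 7 = -1)
t(B) = -64/5 (t(B) = -9 + 3*((-35 + 16)/(-8 + 23)) = -9 + 3*(-19/15) = -9 - 19/5 = -64/5)
y(P) = P*(-2 + P) (y(P) = P*(P - 2) = P*(-2 + P))
(h*y(2))*(-10) - t(-61) = -2*(-2 + 2)*(-10) - 1*(-64/5) = -2*0*(-10) + 64/5 = -1*0*(-10) + 64/5 = 0*(-10) + 64/5 = 0 + 64/5 = 64/5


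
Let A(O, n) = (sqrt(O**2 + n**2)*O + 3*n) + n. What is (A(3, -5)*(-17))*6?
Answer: 2040 - 306*sqrt(34) ≈ 255.73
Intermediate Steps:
A(O, n) = 4*n + O*sqrt(O**2 + n**2) (A(O, n) = (O*sqrt(O**2 + n**2) + 3*n) + n = (3*n + O*sqrt(O**2 + n**2)) + n = 4*n + O*sqrt(O**2 + n**2))
(A(3, -5)*(-17))*6 = ((4*(-5) + 3*sqrt(3**2 + (-5)**2))*(-17))*6 = ((-20 + 3*sqrt(9 + 25))*(-17))*6 = ((-20 + 3*sqrt(34))*(-17))*6 = (340 - 51*sqrt(34))*6 = 2040 - 306*sqrt(34)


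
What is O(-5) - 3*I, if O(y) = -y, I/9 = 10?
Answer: -265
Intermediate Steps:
I = 90 (I = 9*10 = 90)
O(-5) - 3*I = -1*(-5) - 3*90 = 5 - 270 = -265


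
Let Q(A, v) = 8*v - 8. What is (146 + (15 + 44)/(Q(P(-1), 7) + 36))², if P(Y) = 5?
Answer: 151856329/7056 ≈ 21522.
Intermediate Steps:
Q(A, v) = -8 + 8*v
(146 + (15 + 44)/(Q(P(-1), 7) + 36))² = (146 + (15 + 44)/((-8 + 8*7) + 36))² = (146 + 59/((-8 + 56) + 36))² = (146 + 59/(48 + 36))² = (146 + 59/84)² = (12323/84)² = 151856329/7056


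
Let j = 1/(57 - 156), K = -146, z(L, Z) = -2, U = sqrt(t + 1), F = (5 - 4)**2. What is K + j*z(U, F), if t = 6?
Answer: -14452/99 ≈ -145.98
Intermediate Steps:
F = 1 (F = 1**2 = 1)
U = sqrt(7) (U = sqrt(6 + 1) = sqrt(7) ≈ 2.6458)
j = -1/99 (j = 1/(-99) = -1/99 ≈ -0.010101)
K + j*z(U, F) = -146 - 1/99*(-2) = -146 + 2/99 = -14452/99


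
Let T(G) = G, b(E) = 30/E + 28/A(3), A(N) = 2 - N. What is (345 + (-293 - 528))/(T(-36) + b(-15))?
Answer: 238/33 ≈ 7.2121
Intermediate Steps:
b(E) = -28 + 30/E (b(E) = 30/E + 28/(2 - 1*3) = 30/E + 28/(2 - 3) = 30/E + 28/(-1) = 30/E + 28*(-1) = 30/E - 28 = -28 + 30/E)
(345 + (-293 - 528))/(T(-36) + b(-15)) = (345 + (-293 - 528))/(-36 + (-28 + 30/(-15))) = (345 - 821)/(-36 + (-28 + 30*(-1/15))) = -476/(-36 + (-28 - 2)) = -476/(-36 - 30) = -476/(-66) = -476*(-1/66) = 238/33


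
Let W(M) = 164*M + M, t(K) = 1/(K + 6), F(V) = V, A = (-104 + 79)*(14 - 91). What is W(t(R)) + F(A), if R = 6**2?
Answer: 27005/14 ≈ 1928.9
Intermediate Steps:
A = 1925 (A = -25*(-77) = 1925)
R = 36
t(K) = 1/(6 + K)
W(M) = 165*M
W(t(R)) + F(A) = 165/(6 + 36) + 1925 = 165/42 + 1925 = 165*(1/42) + 1925 = 55/14 + 1925 = 27005/14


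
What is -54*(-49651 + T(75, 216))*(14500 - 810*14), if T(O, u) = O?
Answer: 8459648640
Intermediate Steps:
-54*(-49651 + T(75, 216))*(14500 - 810*14) = -54*(-49651 + 75)*(14500 - 810*14) = -(-2677104)*(14500 - 11340) = -(-2677104)*3160 = -54*(-156660160) = 8459648640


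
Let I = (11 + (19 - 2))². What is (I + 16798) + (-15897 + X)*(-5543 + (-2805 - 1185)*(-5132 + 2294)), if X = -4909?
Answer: -235483892480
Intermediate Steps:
I = 784 (I = (11 + 17)² = 28² = 784)
(I + 16798) + (-15897 + X)*(-5543 + (-2805 - 1185)*(-5132 + 2294)) = (784 + 16798) + (-15897 - 4909)*(-5543 + (-2805 - 1185)*(-5132 + 2294)) = 17582 - 20806*(-5543 - 3990*(-2838)) = 17582 - 20806*(-5543 + 11323620) = 17582 - 20806*11318077 = 17582 - 235483910062 = -235483892480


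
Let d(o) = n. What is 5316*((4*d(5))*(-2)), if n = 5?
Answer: -212640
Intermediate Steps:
d(o) = 5
5316*((4*d(5))*(-2)) = 5316*((4*5)*(-2)) = 5316*(20*(-2)) = 5316*(-40) = -212640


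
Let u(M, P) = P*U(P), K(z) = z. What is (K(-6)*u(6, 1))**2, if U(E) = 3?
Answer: 324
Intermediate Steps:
u(M, P) = 3*P (u(M, P) = P*3 = 3*P)
(K(-6)*u(6, 1))**2 = (-18)**2 = 324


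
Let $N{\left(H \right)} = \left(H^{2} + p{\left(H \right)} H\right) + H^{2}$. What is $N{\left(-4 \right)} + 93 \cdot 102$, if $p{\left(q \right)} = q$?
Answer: $9534$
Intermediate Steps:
$N{\left(H \right)} = 3 H^{2}$ ($N{\left(H \right)} = \left(H^{2} + H H\right) + H^{2} = \left(H^{2} + H^{2}\right) + H^{2} = 2 H^{2} + H^{2} = 3 H^{2}$)
$N{\left(-4 \right)} + 93 \cdot 102 = 3 \left(-4\right)^{2} + 93 \cdot 102 = 3 \cdot 16 + 9486 = 48 + 9486 = 9534$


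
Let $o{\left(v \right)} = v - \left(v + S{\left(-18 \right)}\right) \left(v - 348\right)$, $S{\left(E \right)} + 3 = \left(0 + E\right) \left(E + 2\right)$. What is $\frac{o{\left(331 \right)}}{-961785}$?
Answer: $- \frac{3601}{320595} \approx -0.011232$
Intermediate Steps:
$S{\left(E \right)} = -3 + E \left(2 + E\right)$ ($S{\left(E \right)} = -3 + \left(0 + E\right) \left(E + 2\right) = -3 + E \left(2 + E\right)$)
$o{\left(v \right)} = v - \left(-348 + v\right) \left(285 + v\right)$ ($o{\left(v \right)} = v - \left(v + \left(-3 + \left(-18\right)^{2} + 2 \left(-18\right)\right)\right) \left(v - 348\right) = v - \left(v - -285\right) \left(-348 + v\right) = v - \left(v + 285\right) \left(-348 + v\right) = v - \left(285 + v\right) \left(-348 + v\right) = v - \left(-348 + v\right) \left(285 + v\right)$)
$\frac{o{\left(331 \right)}}{-961785} = \frac{99180 - 331^{2} + 64 \cdot 331}{-961785} = \left(99180 - 109561 + 21184\right) \left(- \frac{1}{961785}\right) = 10803 \left(- \frac{1}{961785}\right) = - \frac{3601}{320595}$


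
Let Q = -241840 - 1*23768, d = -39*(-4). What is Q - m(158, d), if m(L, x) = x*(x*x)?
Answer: -4062024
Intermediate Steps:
d = 156
m(L, x) = x³ (m(L, x) = x*x² = x³)
Q = -265608 (Q = -241840 - 23768 = -265608)
Q - m(158, d) = -265608 - 1*156³ = -265608 - 1*3796416 = -265608 - 3796416 = -4062024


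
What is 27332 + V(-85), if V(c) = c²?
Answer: 34557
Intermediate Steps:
27332 + V(-85) = 27332 + (-85)² = 27332 + 7225 = 34557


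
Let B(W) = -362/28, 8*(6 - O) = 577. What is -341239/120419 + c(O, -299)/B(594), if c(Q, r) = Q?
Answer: 198854521/87183356 ≈ 2.2809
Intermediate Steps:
O = -529/8 (O = 6 - 1/8*577 = 6 - 577/8 = -529/8 ≈ -66.125)
B(W) = -181/14 (B(W) = -362*1/28 = -181/14)
-341239/120419 + c(O, -299)/B(594) = -341239/120419 - 529/(8*(-181/14)) = -341239*1/120419 - 529/8*(-14/181) = -341239/120419 + 3703/724 = 198854521/87183356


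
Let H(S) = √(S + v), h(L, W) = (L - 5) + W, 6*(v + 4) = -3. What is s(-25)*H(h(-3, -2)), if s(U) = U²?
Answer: 625*I*√58/2 ≈ 2379.9*I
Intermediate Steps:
v = -9/2 (v = -4 + (⅙)*(-3) = -4 - ½ = -9/2 ≈ -4.5000)
h(L, W) = -5 + L + W (h(L, W) = (-5 + L) + W = -5 + L + W)
H(S) = √(-9/2 + S) (H(S) = √(S - 9/2) = √(-9/2 + S))
s(-25)*H(h(-3, -2)) = (-25)²*(√(-18 + 4*(-5 - 3 - 2))/2) = 625*(√(-18 + 4*(-10))/2) = 625*(√(-18 - 40)/2) = 625*(√(-58)/2) = 625*((I*√58)/2) = 625*(I*√58/2) = 625*I*√58/2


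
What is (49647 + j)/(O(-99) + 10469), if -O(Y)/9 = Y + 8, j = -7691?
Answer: 617/166 ≈ 3.7169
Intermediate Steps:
O(Y) = -72 - 9*Y (O(Y) = -9*(Y + 8) = -9*(8 + Y) = -72 - 9*Y)
(49647 + j)/(O(-99) + 10469) = (49647 - 7691)/((-72 - 9*(-99)) + 10469) = 41956/((-72 + 891) + 10469) = 41956/(819 + 10469) = 41956/11288 = 41956*(1/11288) = 617/166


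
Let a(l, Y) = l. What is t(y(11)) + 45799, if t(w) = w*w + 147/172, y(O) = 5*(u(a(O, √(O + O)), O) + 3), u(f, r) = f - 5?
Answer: 8225875/172 ≈ 47825.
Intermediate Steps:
u(f, r) = -5 + f
y(O) = -10 + 5*O (y(O) = 5*((-5 + O) + 3) = 5*(-2 + O) = -10 + 5*O)
t(w) = 147/172 + w² (t(w) = w² + 147*(1/172) = w² + 147/172 = 147/172 + w²)
t(y(11)) + 45799 = (147/172 + (-10 + 5*11)²) + 45799 = (147/172 + (-10 + 55)²) + 45799 = (147/172 + 45²) + 45799 = (147/172 + 2025) + 45799 = 348447/172 + 45799 = 8225875/172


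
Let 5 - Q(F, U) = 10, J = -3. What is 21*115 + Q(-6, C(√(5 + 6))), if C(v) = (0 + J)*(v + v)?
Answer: 2410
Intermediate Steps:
C(v) = -6*v (C(v) = (0 - 3)*(v + v) = -6*v)
Q(F, U) = -5 (Q(F, U) = 5 - 1*10 = 5 - 10 = -5)
21*115 + Q(-6, C(√(5 + 6))) = 21*115 - 5 = 2415 - 5 = 2410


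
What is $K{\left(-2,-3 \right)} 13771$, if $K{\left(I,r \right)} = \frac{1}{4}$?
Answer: $\frac{13771}{4} \approx 3442.8$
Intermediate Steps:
$K{\left(I,r \right)} = \frac{1}{4}$
$K{\left(-2,-3 \right)} 13771 = \frac{1}{4} \cdot 13771 = \frac{13771}{4}$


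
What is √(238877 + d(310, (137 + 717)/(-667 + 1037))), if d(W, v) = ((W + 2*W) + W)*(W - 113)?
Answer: √483157 ≈ 695.09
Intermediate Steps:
d(W, v) = 4*W*(-113 + W) (d(W, v) = (3*W + W)*(-113 + W) = (4*W)*(-113 + W) = 4*W*(-113 + W))
√(238877 + d(310, (137 + 717)/(-667 + 1037))) = √(238877 + 4*310*(-113 + 310)) = √(238877 + 4*310*197) = √(238877 + 244280) = √483157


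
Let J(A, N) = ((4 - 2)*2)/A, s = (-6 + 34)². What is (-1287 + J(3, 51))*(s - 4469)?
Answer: 14213045/3 ≈ 4.7377e+6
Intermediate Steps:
s = 784 (s = 28² = 784)
J(A, N) = 4/A (J(A, N) = (2*2)/A = 4/A)
(-1287 + J(3, 51))*(s - 4469) = (-1287 + 4/3)*(784 - 4469) = (-1287 + 4*(⅓))*(-3685) = (-1287 + 4/3)*(-3685) = -3857/3*(-3685) = 14213045/3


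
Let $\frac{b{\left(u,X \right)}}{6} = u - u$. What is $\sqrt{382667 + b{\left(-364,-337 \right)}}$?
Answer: $\sqrt{382667} \approx 618.6$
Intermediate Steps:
$b{\left(u,X \right)} = 0$ ($b{\left(u,X \right)} = 6 \left(u - u\right) = 6 \cdot 0 = 0$)
$\sqrt{382667 + b{\left(-364,-337 \right)}} = \sqrt{382667 + 0} = \sqrt{382667}$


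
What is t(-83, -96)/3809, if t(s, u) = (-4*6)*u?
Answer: 2304/3809 ≈ 0.60488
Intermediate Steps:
t(s, u) = -24*u
t(-83, -96)/3809 = -24*(-96)/3809 = 2304*(1/3809) = 2304/3809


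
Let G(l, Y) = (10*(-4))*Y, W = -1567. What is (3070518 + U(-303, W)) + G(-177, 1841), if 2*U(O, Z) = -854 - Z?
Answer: 5994469/2 ≈ 2.9972e+6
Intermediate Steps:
G(l, Y) = -40*Y
U(O, Z) = -427 - Z/2 (U(O, Z) = (-854 - Z)/2 = -427 - Z/2)
(3070518 + U(-303, W)) + G(-177, 1841) = (3070518 + (-427 - ½*(-1567))) - 40*1841 = (3070518 + (-427 + 1567/2)) - 73640 = (3070518 + 713/2) - 73640 = 6141749/2 - 73640 = 5994469/2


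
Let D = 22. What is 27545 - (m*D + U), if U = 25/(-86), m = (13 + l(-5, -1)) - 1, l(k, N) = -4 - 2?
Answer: 2357543/86 ≈ 27413.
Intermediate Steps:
l(k, N) = -6
m = 6 (m = (13 - 6) - 1 = 7 - 1 = 6)
U = -25/86 (U = 25*(-1/86) = -25/86 ≈ -0.29070)
27545 - (m*D + U) = 27545 - (6*22 - 25/86) = 27545 - (132 - 25/86) = 27545 - 1*11327/86 = 27545 - 11327/86 = 2357543/86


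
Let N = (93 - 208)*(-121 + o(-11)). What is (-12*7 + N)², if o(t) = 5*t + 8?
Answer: 370023696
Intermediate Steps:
o(t) = 8 + 5*t
N = 19320 (N = (93 - 208)*(-121 + (8 + 5*(-11))) = -115*(-121 + (8 - 55)) = -115*(-121 - 47) = -115*(-168) = 19320)
(-12*7 + N)² = (-12*7 + 19320)² = (-84 + 19320)² = 19236² = 370023696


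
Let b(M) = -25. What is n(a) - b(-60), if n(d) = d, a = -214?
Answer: -189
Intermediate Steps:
n(a) - b(-60) = -214 - 1*(-25) = -214 + 25 = -189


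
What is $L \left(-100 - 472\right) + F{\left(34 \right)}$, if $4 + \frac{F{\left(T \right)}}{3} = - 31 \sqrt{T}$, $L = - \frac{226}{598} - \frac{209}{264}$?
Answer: $\frac{90667}{138} - 93 \sqrt{34} \approx 114.73$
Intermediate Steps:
$L = - \frac{8393}{7176}$ ($L = \left(-226\right) \frac{1}{598} - \frac{19}{24} = - \frac{113}{299} - \frac{19}{24} = - \frac{8393}{7176} \approx -1.1696$)
$F{\left(T \right)} = -12 - 93 \sqrt{T}$ ($F{\left(T \right)} = -12 + 3 \left(- 31 \sqrt{T}\right) = -12 - 93 \sqrt{T}$)
$L \left(-100 - 472\right) + F{\left(34 \right)} = - \frac{8393 \left(-100 - 472\right)}{7176} - \left(12 + 93 \sqrt{34}\right) = \left(- \frac{8393}{7176}\right) \left(-572\right) - \left(12 + 93 \sqrt{34}\right) = \frac{92323}{138} - \left(12 + 93 \sqrt{34}\right) = \frac{90667}{138} - 93 \sqrt{34}$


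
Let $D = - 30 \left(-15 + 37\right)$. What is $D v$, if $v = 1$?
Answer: $-660$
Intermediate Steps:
$D = -660$ ($D = \left(-30\right) 22 = -660$)
$D v = \left(-660\right) 1 = -660$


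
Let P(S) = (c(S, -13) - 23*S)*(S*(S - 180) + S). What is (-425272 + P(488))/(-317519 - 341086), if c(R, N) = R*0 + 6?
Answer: 1692009928/658605 ≈ 2569.1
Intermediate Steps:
c(R, N) = 6 (c(R, N) = 0 + 6 = 6)
P(S) = (6 - 23*S)*(S + S*(-180 + S)) (P(S) = (6 - 23*S)*(S*(S - 180) + S) = (6 - 23*S)*(S*(-180 + S) + S) = (6 - 23*S)*(S + S*(-180 + S)))
(-425272 + P(488))/(-317519 - 341086) = (-425272 + 488*(-1074 - 23*488**2 + 4123*488))/(-317519 - 341086) = (-425272 + 488*(-1074 - 23*238144 + 2012024))/(-658605) = (-425272 + 488*(-1074 - 5477312 + 2012024))*(-1/658605) = (-425272 + 488*(-3466362))*(-1/658605) = (-425272 - 1691584656)*(-1/658605) = -1692009928*(-1/658605) = 1692009928/658605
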